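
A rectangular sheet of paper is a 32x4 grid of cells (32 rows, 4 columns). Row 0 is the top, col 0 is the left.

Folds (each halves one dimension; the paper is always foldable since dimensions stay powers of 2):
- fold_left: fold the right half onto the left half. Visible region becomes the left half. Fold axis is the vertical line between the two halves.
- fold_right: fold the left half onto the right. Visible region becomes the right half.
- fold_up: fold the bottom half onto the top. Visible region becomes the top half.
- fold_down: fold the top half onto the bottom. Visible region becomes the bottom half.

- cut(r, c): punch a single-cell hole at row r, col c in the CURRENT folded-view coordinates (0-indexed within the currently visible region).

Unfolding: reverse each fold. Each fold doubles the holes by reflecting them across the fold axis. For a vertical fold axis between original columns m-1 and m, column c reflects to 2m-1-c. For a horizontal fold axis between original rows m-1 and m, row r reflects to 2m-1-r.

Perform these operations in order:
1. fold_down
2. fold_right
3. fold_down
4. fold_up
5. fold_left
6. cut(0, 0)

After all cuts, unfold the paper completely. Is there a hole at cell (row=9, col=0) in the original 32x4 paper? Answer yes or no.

Op 1 fold_down: fold axis h@16; visible region now rows[16,32) x cols[0,4) = 16x4
Op 2 fold_right: fold axis v@2; visible region now rows[16,32) x cols[2,4) = 16x2
Op 3 fold_down: fold axis h@24; visible region now rows[24,32) x cols[2,4) = 8x2
Op 4 fold_up: fold axis h@28; visible region now rows[24,28) x cols[2,4) = 4x2
Op 5 fold_left: fold axis v@3; visible region now rows[24,28) x cols[2,3) = 4x1
Op 6 cut(0, 0): punch at orig (24,2); cuts so far [(24, 2)]; region rows[24,28) x cols[2,3) = 4x1
Unfold 1 (reflect across v@3): 2 holes -> [(24, 2), (24, 3)]
Unfold 2 (reflect across h@28): 4 holes -> [(24, 2), (24, 3), (31, 2), (31, 3)]
Unfold 3 (reflect across h@24): 8 holes -> [(16, 2), (16, 3), (23, 2), (23, 3), (24, 2), (24, 3), (31, 2), (31, 3)]
Unfold 4 (reflect across v@2): 16 holes -> [(16, 0), (16, 1), (16, 2), (16, 3), (23, 0), (23, 1), (23, 2), (23, 3), (24, 0), (24, 1), (24, 2), (24, 3), (31, 0), (31, 1), (31, 2), (31, 3)]
Unfold 5 (reflect across h@16): 32 holes -> [(0, 0), (0, 1), (0, 2), (0, 3), (7, 0), (7, 1), (7, 2), (7, 3), (8, 0), (8, 1), (8, 2), (8, 3), (15, 0), (15, 1), (15, 2), (15, 3), (16, 0), (16, 1), (16, 2), (16, 3), (23, 0), (23, 1), (23, 2), (23, 3), (24, 0), (24, 1), (24, 2), (24, 3), (31, 0), (31, 1), (31, 2), (31, 3)]
Holes: [(0, 0), (0, 1), (0, 2), (0, 3), (7, 0), (7, 1), (7, 2), (7, 3), (8, 0), (8, 1), (8, 2), (8, 3), (15, 0), (15, 1), (15, 2), (15, 3), (16, 0), (16, 1), (16, 2), (16, 3), (23, 0), (23, 1), (23, 2), (23, 3), (24, 0), (24, 1), (24, 2), (24, 3), (31, 0), (31, 1), (31, 2), (31, 3)]

Answer: no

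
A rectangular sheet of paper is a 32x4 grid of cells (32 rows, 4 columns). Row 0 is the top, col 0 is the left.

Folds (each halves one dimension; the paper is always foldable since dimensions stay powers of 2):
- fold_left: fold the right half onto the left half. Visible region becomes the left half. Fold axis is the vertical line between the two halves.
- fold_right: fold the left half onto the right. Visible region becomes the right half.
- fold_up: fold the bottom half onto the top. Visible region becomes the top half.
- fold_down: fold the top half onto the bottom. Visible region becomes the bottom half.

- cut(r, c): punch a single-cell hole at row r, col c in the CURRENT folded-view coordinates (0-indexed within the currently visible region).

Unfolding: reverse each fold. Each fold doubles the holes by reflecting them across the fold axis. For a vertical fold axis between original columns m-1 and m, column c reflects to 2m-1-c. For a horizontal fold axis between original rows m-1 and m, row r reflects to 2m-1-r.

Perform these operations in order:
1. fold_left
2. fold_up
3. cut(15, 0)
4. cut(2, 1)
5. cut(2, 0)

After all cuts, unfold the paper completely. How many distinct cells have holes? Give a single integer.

Answer: 12

Derivation:
Op 1 fold_left: fold axis v@2; visible region now rows[0,32) x cols[0,2) = 32x2
Op 2 fold_up: fold axis h@16; visible region now rows[0,16) x cols[0,2) = 16x2
Op 3 cut(15, 0): punch at orig (15,0); cuts so far [(15, 0)]; region rows[0,16) x cols[0,2) = 16x2
Op 4 cut(2, 1): punch at orig (2,1); cuts so far [(2, 1), (15, 0)]; region rows[0,16) x cols[0,2) = 16x2
Op 5 cut(2, 0): punch at orig (2,0); cuts so far [(2, 0), (2, 1), (15, 0)]; region rows[0,16) x cols[0,2) = 16x2
Unfold 1 (reflect across h@16): 6 holes -> [(2, 0), (2, 1), (15, 0), (16, 0), (29, 0), (29, 1)]
Unfold 2 (reflect across v@2): 12 holes -> [(2, 0), (2, 1), (2, 2), (2, 3), (15, 0), (15, 3), (16, 0), (16, 3), (29, 0), (29, 1), (29, 2), (29, 3)]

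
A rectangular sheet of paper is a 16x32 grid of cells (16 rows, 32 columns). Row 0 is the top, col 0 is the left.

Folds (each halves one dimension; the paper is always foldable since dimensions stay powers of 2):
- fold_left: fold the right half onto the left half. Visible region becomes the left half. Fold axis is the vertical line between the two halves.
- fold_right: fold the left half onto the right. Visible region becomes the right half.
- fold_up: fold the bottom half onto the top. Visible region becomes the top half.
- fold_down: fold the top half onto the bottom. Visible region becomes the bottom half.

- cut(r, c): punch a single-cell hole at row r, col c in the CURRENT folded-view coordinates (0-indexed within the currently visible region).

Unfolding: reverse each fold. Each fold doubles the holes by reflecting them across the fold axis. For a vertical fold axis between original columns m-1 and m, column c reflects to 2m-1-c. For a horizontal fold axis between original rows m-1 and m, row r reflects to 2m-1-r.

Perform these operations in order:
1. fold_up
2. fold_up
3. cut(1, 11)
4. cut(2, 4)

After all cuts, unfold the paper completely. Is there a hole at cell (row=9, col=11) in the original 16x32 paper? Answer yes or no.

Op 1 fold_up: fold axis h@8; visible region now rows[0,8) x cols[0,32) = 8x32
Op 2 fold_up: fold axis h@4; visible region now rows[0,4) x cols[0,32) = 4x32
Op 3 cut(1, 11): punch at orig (1,11); cuts so far [(1, 11)]; region rows[0,4) x cols[0,32) = 4x32
Op 4 cut(2, 4): punch at orig (2,4); cuts so far [(1, 11), (2, 4)]; region rows[0,4) x cols[0,32) = 4x32
Unfold 1 (reflect across h@4): 4 holes -> [(1, 11), (2, 4), (5, 4), (6, 11)]
Unfold 2 (reflect across h@8): 8 holes -> [(1, 11), (2, 4), (5, 4), (6, 11), (9, 11), (10, 4), (13, 4), (14, 11)]
Holes: [(1, 11), (2, 4), (5, 4), (6, 11), (9, 11), (10, 4), (13, 4), (14, 11)]

Answer: yes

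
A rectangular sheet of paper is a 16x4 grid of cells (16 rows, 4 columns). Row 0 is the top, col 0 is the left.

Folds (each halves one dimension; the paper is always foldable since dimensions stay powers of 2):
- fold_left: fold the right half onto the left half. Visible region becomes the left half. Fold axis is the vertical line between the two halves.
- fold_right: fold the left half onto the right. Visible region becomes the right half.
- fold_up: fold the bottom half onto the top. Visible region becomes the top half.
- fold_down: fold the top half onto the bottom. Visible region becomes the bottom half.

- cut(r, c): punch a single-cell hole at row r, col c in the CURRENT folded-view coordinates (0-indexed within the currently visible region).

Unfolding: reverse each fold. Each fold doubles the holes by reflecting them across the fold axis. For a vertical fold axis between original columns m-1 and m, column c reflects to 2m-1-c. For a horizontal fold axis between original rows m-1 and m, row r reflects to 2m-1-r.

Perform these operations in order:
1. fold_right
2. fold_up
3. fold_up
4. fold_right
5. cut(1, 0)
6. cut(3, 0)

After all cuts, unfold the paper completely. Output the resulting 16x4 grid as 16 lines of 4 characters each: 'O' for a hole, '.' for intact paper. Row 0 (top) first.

Op 1 fold_right: fold axis v@2; visible region now rows[0,16) x cols[2,4) = 16x2
Op 2 fold_up: fold axis h@8; visible region now rows[0,8) x cols[2,4) = 8x2
Op 3 fold_up: fold axis h@4; visible region now rows[0,4) x cols[2,4) = 4x2
Op 4 fold_right: fold axis v@3; visible region now rows[0,4) x cols[3,4) = 4x1
Op 5 cut(1, 0): punch at orig (1,3); cuts so far [(1, 3)]; region rows[0,4) x cols[3,4) = 4x1
Op 6 cut(3, 0): punch at orig (3,3); cuts so far [(1, 3), (3, 3)]; region rows[0,4) x cols[3,4) = 4x1
Unfold 1 (reflect across v@3): 4 holes -> [(1, 2), (1, 3), (3, 2), (3, 3)]
Unfold 2 (reflect across h@4): 8 holes -> [(1, 2), (1, 3), (3, 2), (3, 3), (4, 2), (4, 3), (6, 2), (6, 3)]
Unfold 3 (reflect across h@8): 16 holes -> [(1, 2), (1, 3), (3, 2), (3, 3), (4, 2), (4, 3), (6, 2), (6, 3), (9, 2), (9, 3), (11, 2), (11, 3), (12, 2), (12, 3), (14, 2), (14, 3)]
Unfold 4 (reflect across v@2): 32 holes -> [(1, 0), (1, 1), (1, 2), (1, 3), (3, 0), (3, 1), (3, 2), (3, 3), (4, 0), (4, 1), (4, 2), (4, 3), (6, 0), (6, 1), (6, 2), (6, 3), (9, 0), (9, 1), (9, 2), (9, 3), (11, 0), (11, 1), (11, 2), (11, 3), (12, 0), (12, 1), (12, 2), (12, 3), (14, 0), (14, 1), (14, 2), (14, 3)]

Answer: ....
OOOO
....
OOOO
OOOO
....
OOOO
....
....
OOOO
....
OOOO
OOOO
....
OOOO
....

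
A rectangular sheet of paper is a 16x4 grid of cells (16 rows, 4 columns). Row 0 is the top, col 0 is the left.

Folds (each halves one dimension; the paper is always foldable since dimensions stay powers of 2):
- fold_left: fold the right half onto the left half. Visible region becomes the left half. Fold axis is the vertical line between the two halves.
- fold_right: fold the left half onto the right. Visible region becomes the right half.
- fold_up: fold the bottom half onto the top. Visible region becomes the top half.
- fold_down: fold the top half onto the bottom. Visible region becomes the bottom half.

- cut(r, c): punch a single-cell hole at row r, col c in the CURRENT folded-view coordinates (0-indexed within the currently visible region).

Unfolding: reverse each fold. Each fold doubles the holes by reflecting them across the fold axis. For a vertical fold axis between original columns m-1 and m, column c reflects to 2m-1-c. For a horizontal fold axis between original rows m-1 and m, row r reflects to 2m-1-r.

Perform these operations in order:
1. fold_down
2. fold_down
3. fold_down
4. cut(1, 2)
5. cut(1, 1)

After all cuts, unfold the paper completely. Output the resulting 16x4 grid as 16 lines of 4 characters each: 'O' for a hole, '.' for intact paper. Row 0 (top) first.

Op 1 fold_down: fold axis h@8; visible region now rows[8,16) x cols[0,4) = 8x4
Op 2 fold_down: fold axis h@12; visible region now rows[12,16) x cols[0,4) = 4x4
Op 3 fold_down: fold axis h@14; visible region now rows[14,16) x cols[0,4) = 2x4
Op 4 cut(1, 2): punch at orig (15,2); cuts so far [(15, 2)]; region rows[14,16) x cols[0,4) = 2x4
Op 5 cut(1, 1): punch at orig (15,1); cuts so far [(15, 1), (15, 2)]; region rows[14,16) x cols[0,4) = 2x4
Unfold 1 (reflect across h@14): 4 holes -> [(12, 1), (12, 2), (15, 1), (15, 2)]
Unfold 2 (reflect across h@12): 8 holes -> [(8, 1), (8, 2), (11, 1), (11, 2), (12, 1), (12, 2), (15, 1), (15, 2)]
Unfold 3 (reflect across h@8): 16 holes -> [(0, 1), (0, 2), (3, 1), (3, 2), (4, 1), (4, 2), (7, 1), (7, 2), (8, 1), (8, 2), (11, 1), (11, 2), (12, 1), (12, 2), (15, 1), (15, 2)]

Answer: .OO.
....
....
.OO.
.OO.
....
....
.OO.
.OO.
....
....
.OO.
.OO.
....
....
.OO.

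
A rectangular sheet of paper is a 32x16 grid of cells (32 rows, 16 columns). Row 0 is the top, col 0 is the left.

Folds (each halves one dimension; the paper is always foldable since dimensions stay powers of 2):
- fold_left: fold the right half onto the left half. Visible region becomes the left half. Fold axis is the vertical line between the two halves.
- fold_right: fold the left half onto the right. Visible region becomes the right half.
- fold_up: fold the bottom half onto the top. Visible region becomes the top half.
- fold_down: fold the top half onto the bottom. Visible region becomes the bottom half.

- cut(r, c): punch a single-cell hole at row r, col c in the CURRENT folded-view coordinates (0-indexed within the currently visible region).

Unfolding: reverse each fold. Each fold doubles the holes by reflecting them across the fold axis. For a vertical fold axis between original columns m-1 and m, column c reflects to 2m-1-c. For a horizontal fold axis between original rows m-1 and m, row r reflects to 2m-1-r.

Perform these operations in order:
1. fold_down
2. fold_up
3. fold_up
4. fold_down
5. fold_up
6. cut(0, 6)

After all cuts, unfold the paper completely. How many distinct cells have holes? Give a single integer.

Op 1 fold_down: fold axis h@16; visible region now rows[16,32) x cols[0,16) = 16x16
Op 2 fold_up: fold axis h@24; visible region now rows[16,24) x cols[0,16) = 8x16
Op 3 fold_up: fold axis h@20; visible region now rows[16,20) x cols[0,16) = 4x16
Op 4 fold_down: fold axis h@18; visible region now rows[18,20) x cols[0,16) = 2x16
Op 5 fold_up: fold axis h@19; visible region now rows[18,19) x cols[0,16) = 1x16
Op 6 cut(0, 6): punch at orig (18,6); cuts so far [(18, 6)]; region rows[18,19) x cols[0,16) = 1x16
Unfold 1 (reflect across h@19): 2 holes -> [(18, 6), (19, 6)]
Unfold 2 (reflect across h@18): 4 holes -> [(16, 6), (17, 6), (18, 6), (19, 6)]
Unfold 3 (reflect across h@20): 8 holes -> [(16, 6), (17, 6), (18, 6), (19, 6), (20, 6), (21, 6), (22, 6), (23, 6)]
Unfold 4 (reflect across h@24): 16 holes -> [(16, 6), (17, 6), (18, 6), (19, 6), (20, 6), (21, 6), (22, 6), (23, 6), (24, 6), (25, 6), (26, 6), (27, 6), (28, 6), (29, 6), (30, 6), (31, 6)]
Unfold 5 (reflect across h@16): 32 holes -> [(0, 6), (1, 6), (2, 6), (3, 6), (4, 6), (5, 6), (6, 6), (7, 6), (8, 6), (9, 6), (10, 6), (11, 6), (12, 6), (13, 6), (14, 6), (15, 6), (16, 6), (17, 6), (18, 6), (19, 6), (20, 6), (21, 6), (22, 6), (23, 6), (24, 6), (25, 6), (26, 6), (27, 6), (28, 6), (29, 6), (30, 6), (31, 6)]

Answer: 32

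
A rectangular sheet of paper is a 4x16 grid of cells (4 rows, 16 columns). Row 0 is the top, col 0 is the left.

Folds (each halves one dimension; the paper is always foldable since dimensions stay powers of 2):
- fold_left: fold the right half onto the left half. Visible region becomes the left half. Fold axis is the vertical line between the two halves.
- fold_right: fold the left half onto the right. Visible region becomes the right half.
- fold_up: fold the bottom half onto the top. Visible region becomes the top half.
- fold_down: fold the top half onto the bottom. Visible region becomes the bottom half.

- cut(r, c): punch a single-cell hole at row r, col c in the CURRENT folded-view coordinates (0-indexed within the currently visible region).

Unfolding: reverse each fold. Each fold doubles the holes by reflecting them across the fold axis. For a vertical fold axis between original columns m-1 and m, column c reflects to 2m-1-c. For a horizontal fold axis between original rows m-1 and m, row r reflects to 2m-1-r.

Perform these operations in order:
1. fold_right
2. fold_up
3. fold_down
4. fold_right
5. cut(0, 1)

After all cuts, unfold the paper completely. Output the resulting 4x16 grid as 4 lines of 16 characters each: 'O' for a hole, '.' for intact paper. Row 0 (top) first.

Answer: ..O..O....O..O..
..O..O....O..O..
..O..O....O..O..
..O..O....O..O..

Derivation:
Op 1 fold_right: fold axis v@8; visible region now rows[0,4) x cols[8,16) = 4x8
Op 2 fold_up: fold axis h@2; visible region now rows[0,2) x cols[8,16) = 2x8
Op 3 fold_down: fold axis h@1; visible region now rows[1,2) x cols[8,16) = 1x8
Op 4 fold_right: fold axis v@12; visible region now rows[1,2) x cols[12,16) = 1x4
Op 5 cut(0, 1): punch at orig (1,13); cuts so far [(1, 13)]; region rows[1,2) x cols[12,16) = 1x4
Unfold 1 (reflect across v@12): 2 holes -> [(1, 10), (1, 13)]
Unfold 2 (reflect across h@1): 4 holes -> [(0, 10), (0, 13), (1, 10), (1, 13)]
Unfold 3 (reflect across h@2): 8 holes -> [(0, 10), (0, 13), (1, 10), (1, 13), (2, 10), (2, 13), (3, 10), (3, 13)]
Unfold 4 (reflect across v@8): 16 holes -> [(0, 2), (0, 5), (0, 10), (0, 13), (1, 2), (1, 5), (1, 10), (1, 13), (2, 2), (2, 5), (2, 10), (2, 13), (3, 2), (3, 5), (3, 10), (3, 13)]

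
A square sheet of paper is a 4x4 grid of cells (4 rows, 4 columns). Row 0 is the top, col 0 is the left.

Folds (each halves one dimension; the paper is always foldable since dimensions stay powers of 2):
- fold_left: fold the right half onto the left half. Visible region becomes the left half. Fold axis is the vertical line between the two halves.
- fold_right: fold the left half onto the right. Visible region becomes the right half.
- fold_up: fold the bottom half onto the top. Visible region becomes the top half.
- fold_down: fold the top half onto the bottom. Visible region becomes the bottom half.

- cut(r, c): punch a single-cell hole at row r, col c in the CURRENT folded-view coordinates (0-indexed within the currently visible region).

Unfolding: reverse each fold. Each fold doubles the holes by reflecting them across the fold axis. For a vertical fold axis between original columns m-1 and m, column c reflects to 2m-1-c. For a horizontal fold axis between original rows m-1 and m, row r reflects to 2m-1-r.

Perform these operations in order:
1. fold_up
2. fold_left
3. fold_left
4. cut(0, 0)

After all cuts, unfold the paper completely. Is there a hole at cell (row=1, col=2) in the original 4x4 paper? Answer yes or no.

Op 1 fold_up: fold axis h@2; visible region now rows[0,2) x cols[0,4) = 2x4
Op 2 fold_left: fold axis v@2; visible region now rows[0,2) x cols[0,2) = 2x2
Op 3 fold_left: fold axis v@1; visible region now rows[0,2) x cols[0,1) = 2x1
Op 4 cut(0, 0): punch at orig (0,0); cuts so far [(0, 0)]; region rows[0,2) x cols[0,1) = 2x1
Unfold 1 (reflect across v@1): 2 holes -> [(0, 0), (0, 1)]
Unfold 2 (reflect across v@2): 4 holes -> [(0, 0), (0, 1), (0, 2), (0, 3)]
Unfold 3 (reflect across h@2): 8 holes -> [(0, 0), (0, 1), (0, 2), (0, 3), (3, 0), (3, 1), (3, 2), (3, 3)]
Holes: [(0, 0), (0, 1), (0, 2), (0, 3), (3, 0), (3, 1), (3, 2), (3, 3)]

Answer: no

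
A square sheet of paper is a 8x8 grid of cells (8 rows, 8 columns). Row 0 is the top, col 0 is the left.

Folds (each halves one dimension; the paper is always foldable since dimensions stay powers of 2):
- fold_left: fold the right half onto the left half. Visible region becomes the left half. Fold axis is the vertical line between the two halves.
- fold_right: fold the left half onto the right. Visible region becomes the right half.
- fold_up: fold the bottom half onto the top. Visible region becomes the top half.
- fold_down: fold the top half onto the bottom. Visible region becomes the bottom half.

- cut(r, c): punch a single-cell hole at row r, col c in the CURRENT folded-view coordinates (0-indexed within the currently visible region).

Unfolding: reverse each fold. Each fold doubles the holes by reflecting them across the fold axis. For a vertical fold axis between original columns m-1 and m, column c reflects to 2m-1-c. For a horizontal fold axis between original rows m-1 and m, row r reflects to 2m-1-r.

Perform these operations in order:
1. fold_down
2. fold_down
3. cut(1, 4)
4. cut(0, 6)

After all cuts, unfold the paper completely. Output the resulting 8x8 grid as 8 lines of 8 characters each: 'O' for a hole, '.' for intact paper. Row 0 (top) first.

Answer: ....O...
......O.
......O.
....O...
....O...
......O.
......O.
....O...

Derivation:
Op 1 fold_down: fold axis h@4; visible region now rows[4,8) x cols[0,8) = 4x8
Op 2 fold_down: fold axis h@6; visible region now rows[6,8) x cols[0,8) = 2x8
Op 3 cut(1, 4): punch at orig (7,4); cuts so far [(7, 4)]; region rows[6,8) x cols[0,8) = 2x8
Op 4 cut(0, 6): punch at orig (6,6); cuts so far [(6, 6), (7, 4)]; region rows[6,8) x cols[0,8) = 2x8
Unfold 1 (reflect across h@6): 4 holes -> [(4, 4), (5, 6), (6, 6), (7, 4)]
Unfold 2 (reflect across h@4): 8 holes -> [(0, 4), (1, 6), (2, 6), (3, 4), (4, 4), (5, 6), (6, 6), (7, 4)]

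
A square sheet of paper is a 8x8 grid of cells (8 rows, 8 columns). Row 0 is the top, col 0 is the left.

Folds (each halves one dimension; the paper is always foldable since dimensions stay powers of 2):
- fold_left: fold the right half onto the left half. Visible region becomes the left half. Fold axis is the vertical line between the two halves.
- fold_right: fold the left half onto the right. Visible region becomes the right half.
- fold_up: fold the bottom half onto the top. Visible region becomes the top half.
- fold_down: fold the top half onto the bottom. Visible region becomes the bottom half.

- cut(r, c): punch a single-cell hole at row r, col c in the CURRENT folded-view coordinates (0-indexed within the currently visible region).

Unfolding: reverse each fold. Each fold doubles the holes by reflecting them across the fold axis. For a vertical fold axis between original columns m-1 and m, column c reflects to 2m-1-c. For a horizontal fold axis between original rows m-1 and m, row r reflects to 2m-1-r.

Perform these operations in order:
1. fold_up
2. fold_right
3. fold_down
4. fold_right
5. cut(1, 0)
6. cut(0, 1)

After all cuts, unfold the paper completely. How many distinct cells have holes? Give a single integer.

Answer: 32

Derivation:
Op 1 fold_up: fold axis h@4; visible region now rows[0,4) x cols[0,8) = 4x8
Op 2 fold_right: fold axis v@4; visible region now rows[0,4) x cols[4,8) = 4x4
Op 3 fold_down: fold axis h@2; visible region now rows[2,4) x cols[4,8) = 2x4
Op 4 fold_right: fold axis v@6; visible region now rows[2,4) x cols[6,8) = 2x2
Op 5 cut(1, 0): punch at orig (3,6); cuts so far [(3, 6)]; region rows[2,4) x cols[6,8) = 2x2
Op 6 cut(0, 1): punch at orig (2,7); cuts so far [(2, 7), (3, 6)]; region rows[2,4) x cols[6,8) = 2x2
Unfold 1 (reflect across v@6): 4 holes -> [(2, 4), (2, 7), (3, 5), (3, 6)]
Unfold 2 (reflect across h@2): 8 holes -> [(0, 5), (0, 6), (1, 4), (1, 7), (2, 4), (2, 7), (3, 5), (3, 6)]
Unfold 3 (reflect across v@4): 16 holes -> [(0, 1), (0, 2), (0, 5), (0, 6), (1, 0), (1, 3), (1, 4), (1, 7), (2, 0), (2, 3), (2, 4), (2, 7), (3, 1), (3, 2), (3, 5), (3, 6)]
Unfold 4 (reflect across h@4): 32 holes -> [(0, 1), (0, 2), (0, 5), (0, 6), (1, 0), (1, 3), (1, 4), (1, 7), (2, 0), (2, 3), (2, 4), (2, 7), (3, 1), (3, 2), (3, 5), (3, 6), (4, 1), (4, 2), (4, 5), (4, 6), (5, 0), (5, 3), (5, 4), (5, 7), (6, 0), (6, 3), (6, 4), (6, 7), (7, 1), (7, 2), (7, 5), (7, 6)]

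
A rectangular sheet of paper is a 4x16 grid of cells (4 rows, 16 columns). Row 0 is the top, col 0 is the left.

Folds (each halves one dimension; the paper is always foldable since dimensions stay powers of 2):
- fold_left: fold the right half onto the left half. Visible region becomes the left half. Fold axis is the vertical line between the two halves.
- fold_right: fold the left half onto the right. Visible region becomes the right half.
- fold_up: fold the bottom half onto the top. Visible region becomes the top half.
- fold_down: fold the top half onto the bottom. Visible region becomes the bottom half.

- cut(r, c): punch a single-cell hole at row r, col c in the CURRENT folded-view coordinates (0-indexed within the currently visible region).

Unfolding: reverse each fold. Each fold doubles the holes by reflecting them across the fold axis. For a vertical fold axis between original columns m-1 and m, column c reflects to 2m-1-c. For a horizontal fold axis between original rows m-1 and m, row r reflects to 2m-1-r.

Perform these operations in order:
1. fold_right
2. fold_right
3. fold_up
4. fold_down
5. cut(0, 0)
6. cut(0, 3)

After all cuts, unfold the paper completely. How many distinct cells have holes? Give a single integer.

Answer: 32

Derivation:
Op 1 fold_right: fold axis v@8; visible region now rows[0,4) x cols[8,16) = 4x8
Op 2 fold_right: fold axis v@12; visible region now rows[0,4) x cols[12,16) = 4x4
Op 3 fold_up: fold axis h@2; visible region now rows[0,2) x cols[12,16) = 2x4
Op 4 fold_down: fold axis h@1; visible region now rows[1,2) x cols[12,16) = 1x4
Op 5 cut(0, 0): punch at orig (1,12); cuts so far [(1, 12)]; region rows[1,2) x cols[12,16) = 1x4
Op 6 cut(0, 3): punch at orig (1,15); cuts so far [(1, 12), (1, 15)]; region rows[1,2) x cols[12,16) = 1x4
Unfold 1 (reflect across h@1): 4 holes -> [(0, 12), (0, 15), (1, 12), (1, 15)]
Unfold 2 (reflect across h@2): 8 holes -> [(0, 12), (0, 15), (1, 12), (1, 15), (2, 12), (2, 15), (3, 12), (3, 15)]
Unfold 3 (reflect across v@12): 16 holes -> [(0, 8), (0, 11), (0, 12), (0, 15), (1, 8), (1, 11), (1, 12), (1, 15), (2, 8), (2, 11), (2, 12), (2, 15), (3, 8), (3, 11), (3, 12), (3, 15)]
Unfold 4 (reflect across v@8): 32 holes -> [(0, 0), (0, 3), (0, 4), (0, 7), (0, 8), (0, 11), (0, 12), (0, 15), (1, 0), (1, 3), (1, 4), (1, 7), (1, 8), (1, 11), (1, 12), (1, 15), (2, 0), (2, 3), (2, 4), (2, 7), (2, 8), (2, 11), (2, 12), (2, 15), (3, 0), (3, 3), (3, 4), (3, 7), (3, 8), (3, 11), (3, 12), (3, 15)]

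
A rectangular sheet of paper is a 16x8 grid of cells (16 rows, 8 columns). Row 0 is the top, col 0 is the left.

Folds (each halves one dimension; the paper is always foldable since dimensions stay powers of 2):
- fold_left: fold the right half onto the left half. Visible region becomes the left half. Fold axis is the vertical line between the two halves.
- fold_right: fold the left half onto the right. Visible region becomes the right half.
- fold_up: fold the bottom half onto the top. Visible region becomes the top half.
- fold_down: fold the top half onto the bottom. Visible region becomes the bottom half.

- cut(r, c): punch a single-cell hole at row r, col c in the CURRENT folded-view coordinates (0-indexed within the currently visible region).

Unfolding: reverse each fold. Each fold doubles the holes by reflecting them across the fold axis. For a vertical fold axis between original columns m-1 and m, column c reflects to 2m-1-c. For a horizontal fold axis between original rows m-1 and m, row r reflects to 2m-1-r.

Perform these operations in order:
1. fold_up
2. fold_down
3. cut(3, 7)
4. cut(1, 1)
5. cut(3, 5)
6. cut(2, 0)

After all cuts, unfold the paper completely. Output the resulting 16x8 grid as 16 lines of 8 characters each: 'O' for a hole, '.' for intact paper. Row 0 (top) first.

Answer: .....O.O
O.......
.O......
........
........
.O......
O.......
.....O.O
.....O.O
O.......
.O......
........
........
.O......
O.......
.....O.O

Derivation:
Op 1 fold_up: fold axis h@8; visible region now rows[0,8) x cols[0,8) = 8x8
Op 2 fold_down: fold axis h@4; visible region now rows[4,8) x cols[0,8) = 4x8
Op 3 cut(3, 7): punch at orig (7,7); cuts so far [(7, 7)]; region rows[4,8) x cols[0,8) = 4x8
Op 4 cut(1, 1): punch at orig (5,1); cuts so far [(5, 1), (7, 7)]; region rows[4,8) x cols[0,8) = 4x8
Op 5 cut(3, 5): punch at orig (7,5); cuts so far [(5, 1), (7, 5), (7, 7)]; region rows[4,8) x cols[0,8) = 4x8
Op 6 cut(2, 0): punch at orig (6,0); cuts so far [(5, 1), (6, 0), (7, 5), (7, 7)]; region rows[4,8) x cols[0,8) = 4x8
Unfold 1 (reflect across h@4): 8 holes -> [(0, 5), (0, 7), (1, 0), (2, 1), (5, 1), (6, 0), (7, 5), (7, 7)]
Unfold 2 (reflect across h@8): 16 holes -> [(0, 5), (0, 7), (1, 0), (2, 1), (5, 1), (6, 0), (7, 5), (7, 7), (8, 5), (8, 7), (9, 0), (10, 1), (13, 1), (14, 0), (15, 5), (15, 7)]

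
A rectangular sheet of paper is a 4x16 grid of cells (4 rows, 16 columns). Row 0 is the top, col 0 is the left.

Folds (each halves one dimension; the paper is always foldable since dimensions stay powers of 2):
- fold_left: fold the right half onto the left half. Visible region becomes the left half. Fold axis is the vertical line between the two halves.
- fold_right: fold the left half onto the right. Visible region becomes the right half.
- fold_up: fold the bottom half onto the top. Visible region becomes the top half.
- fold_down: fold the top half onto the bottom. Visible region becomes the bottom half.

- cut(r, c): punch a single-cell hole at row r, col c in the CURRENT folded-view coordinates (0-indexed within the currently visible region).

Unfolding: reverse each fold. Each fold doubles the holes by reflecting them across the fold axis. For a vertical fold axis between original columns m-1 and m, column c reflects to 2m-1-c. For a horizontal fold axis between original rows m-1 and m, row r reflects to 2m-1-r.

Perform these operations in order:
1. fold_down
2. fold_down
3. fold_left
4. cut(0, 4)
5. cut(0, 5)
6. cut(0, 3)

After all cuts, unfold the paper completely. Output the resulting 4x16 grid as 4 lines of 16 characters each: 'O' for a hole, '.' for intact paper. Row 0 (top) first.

Op 1 fold_down: fold axis h@2; visible region now rows[2,4) x cols[0,16) = 2x16
Op 2 fold_down: fold axis h@3; visible region now rows[3,4) x cols[0,16) = 1x16
Op 3 fold_left: fold axis v@8; visible region now rows[3,4) x cols[0,8) = 1x8
Op 4 cut(0, 4): punch at orig (3,4); cuts so far [(3, 4)]; region rows[3,4) x cols[0,8) = 1x8
Op 5 cut(0, 5): punch at orig (3,5); cuts so far [(3, 4), (3, 5)]; region rows[3,4) x cols[0,8) = 1x8
Op 6 cut(0, 3): punch at orig (3,3); cuts so far [(3, 3), (3, 4), (3, 5)]; region rows[3,4) x cols[0,8) = 1x8
Unfold 1 (reflect across v@8): 6 holes -> [(3, 3), (3, 4), (3, 5), (3, 10), (3, 11), (3, 12)]
Unfold 2 (reflect across h@3): 12 holes -> [(2, 3), (2, 4), (2, 5), (2, 10), (2, 11), (2, 12), (3, 3), (3, 4), (3, 5), (3, 10), (3, 11), (3, 12)]
Unfold 3 (reflect across h@2): 24 holes -> [(0, 3), (0, 4), (0, 5), (0, 10), (0, 11), (0, 12), (1, 3), (1, 4), (1, 5), (1, 10), (1, 11), (1, 12), (2, 3), (2, 4), (2, 5), (2, 10), (2, 11), (2, 12), (3, 3), (3, 4), (3, 5), (3, 10), (3, 11), (3, 12)]

Answer: ...OOO....OOO...
...OOO....OOO...
...OOO....OOO...
...OOO....OOO...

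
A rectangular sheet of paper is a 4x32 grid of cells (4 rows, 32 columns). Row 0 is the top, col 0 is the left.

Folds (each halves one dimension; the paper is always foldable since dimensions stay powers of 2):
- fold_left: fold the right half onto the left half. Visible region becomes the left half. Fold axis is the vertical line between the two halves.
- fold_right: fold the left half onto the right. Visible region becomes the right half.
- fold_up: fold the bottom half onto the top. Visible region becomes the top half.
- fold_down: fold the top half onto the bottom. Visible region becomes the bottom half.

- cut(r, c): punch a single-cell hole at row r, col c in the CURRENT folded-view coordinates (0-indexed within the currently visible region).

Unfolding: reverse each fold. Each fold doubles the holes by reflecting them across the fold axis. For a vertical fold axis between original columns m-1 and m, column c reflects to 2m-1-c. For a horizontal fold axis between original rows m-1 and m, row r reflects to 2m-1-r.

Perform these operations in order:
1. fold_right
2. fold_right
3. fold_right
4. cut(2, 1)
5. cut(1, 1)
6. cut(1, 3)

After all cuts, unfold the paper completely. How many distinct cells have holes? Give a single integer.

Op 1 fold_right: fold axis v@16; visible region now rows[0,4) x cols[16,32) = 4x16
Op 2 fold_right: fold axis v@24; visible region now rows[0,4) x cols[24,32) = 4x8
Op 3 fold_right: fold axis v@28; visible region now rows[0,4) x cols[28,32) = 4x4
Op 4 cut(2, 1): punch at orig (2,29); cuts so far [(2, 29)]; region rows[0,4) x cols[28,32) = 4x4
Op 5 cut(1, 1): punch at orig (1,29); cuts so far [(1, 29), (2, 29)]; region rows[0,4) x cols[28,32) = 4x4
Op 6 cut(1, 3): punch at orig (1,31); cuts so far [(1, 29), (1, 31), (2, 29)]; region rows[0,4) x cols[28,32) = 4x4
Unfold 1 (reflect across v@28): 6 holes -> [(1, 24), (1, 26), (1, 29), (1, 31), (2, 26), (2, 29)]
Unfold 2 (reflect across v@24): 12 holes -> [(1, 16), (1, 18), (1, 21), (1, 23), (1, 24), (1, 26), (1, 29), (1, 31), (2, 18), (2, 21), (2, 26), (2, 29)]
Unfold 3 (reflect across v@16): 24 holes -> [(1, 0), (1, 2), (1, 5), (1, 7), (1, 8), (1, 10), (1, 13), (1, 15), (1, 16), (1, 18), (1, 21), (1, 23), (1, 24), (1, 26), (1, 29), (1, 31), (2, 2), (2, 5), (2, 10), (2, 13), (2, 18), (2, 21), (2, 26), (2, 29)]

Answer: 24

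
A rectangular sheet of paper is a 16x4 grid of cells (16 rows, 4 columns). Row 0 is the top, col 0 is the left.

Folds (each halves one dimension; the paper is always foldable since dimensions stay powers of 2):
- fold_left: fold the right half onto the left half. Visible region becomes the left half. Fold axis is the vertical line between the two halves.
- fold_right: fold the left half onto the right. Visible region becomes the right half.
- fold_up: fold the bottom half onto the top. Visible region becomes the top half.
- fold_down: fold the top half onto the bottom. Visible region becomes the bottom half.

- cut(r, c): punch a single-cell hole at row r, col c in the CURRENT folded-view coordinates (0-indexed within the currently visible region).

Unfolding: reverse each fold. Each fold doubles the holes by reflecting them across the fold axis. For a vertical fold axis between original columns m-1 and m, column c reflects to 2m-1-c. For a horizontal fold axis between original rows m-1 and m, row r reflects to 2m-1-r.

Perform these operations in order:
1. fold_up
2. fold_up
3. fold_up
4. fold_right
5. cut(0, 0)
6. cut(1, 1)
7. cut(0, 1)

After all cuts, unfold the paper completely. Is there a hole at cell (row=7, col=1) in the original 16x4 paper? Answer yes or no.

Answer: yes

Derivation:
Op 1 fold_up: fold axis h@8; visible region now rows[0,8) x cols[0,4) = 8x4
Op 2 fold_up: fold axis h@4; visible region now rows[0,4) x cols[0,4) = 4x4
Op 3 fold_up: fold axis h@2; visible region now rows[0,2) x cols[0,4) = 2x4
Op 4 fold_right: fold axis v@2; visible region now rows[0,2) x cols[2,4) = 2x2
Op 5 cut(0, 0): punch at orig (0,2); cuts so far [(0, 2)]; region rows[0,2) x cols[2,4) = 2x2
Op 6 cut(1, 1): punch at orig (1,3); cuts so far [(0, 2), (1, 3)]; region rows[0,2) x cols[2,4) = 2x2
Op 7 cut(0, 1): punch at orig (0,3); cuts so far [(0, 2), (0, 3), (1, 3)]; region rows[0,2) x cols[2,4) = 2x2
Unfold 1 (reflect across v@2): 6 holes -> [(0, 0), (0, 1), (0, 2), (0, 3), (1, 0), (1, 3)]
Unfold 2 (reflect across h@2): 12 holes -> [(0, 0), (0, 1), (0, 2), (0, 3), (1, 0), (1, 3), (2, 0), (2, 3), (3, 0), (3, 1), (3, 2), (3, 3)]
Unfold 3 (reflect across h@4): 24 holes -> [(0, 0), (0, 1), (0, 2), (0, 3), (1, 0), (1, 3), (2, 0), (2, 3), (3, 0), (3, 1), (3, 2), (3, 3), (4, 0), (4, 1), (4, 2), (4, 3), (5, 0), (5, 3), (6, 0), (6, 3), (7, 0), (7, 1), (7, 2), (7, 3)]
Unfold 4 (reflect across h@8): 48 holes -> [(0, 0), (0, 1), (0, 2), (0, 3), (1, 0), (1, 3), (2, 0), (2, 3), (3, 0), (3, 1), (3, 2), (3, 3), (4, 0), (4, 1), (4, 2), (4, 3), (5, 0), (5, 3), (6, 0), (6, 3), (7, 0), (7, 1), (7, 2), (7, 3), (8, 0), (8, 1), (8, 2), (8, 3), (9, 0), (9, 3), (10, 0), (10, 3), (11, 0), (11, 1), (11, 2), (11, 3), (12, 0), (12, 1), (12, 2), (12, 3), (13, 0), (13, 3), (14, 0), (14, 3), (15, 0), (15, 1), (15, 2), (15, 3)]
Holes: [(0, 0), (0, 1), (0, 2), (0, 3), (1, 0), (1, 3), (2, 0), (2, 3), (3, 0), (3, 1), (3, 2), (3, 3), (4, 0), (4, 1), (4, 2), (4, 3), (5, 0), (5, 3), (6, 0), (6, 3), (7, 0), (7, 1), (7, 2), (7, 3), (8, 0), (8, 1), (8, 2), (8, 3), (9, 0), (9, 3), (10, 0), (10, 3), (11, 0), (11, 1), (11, 2), (11, 3), (12, 0), (12, 1), (12, 2), (12, 3), (13, 0), (13, 3), (14, 0), (14, 3), (15, 0), (15, 1), (15, 2), (15, 3)]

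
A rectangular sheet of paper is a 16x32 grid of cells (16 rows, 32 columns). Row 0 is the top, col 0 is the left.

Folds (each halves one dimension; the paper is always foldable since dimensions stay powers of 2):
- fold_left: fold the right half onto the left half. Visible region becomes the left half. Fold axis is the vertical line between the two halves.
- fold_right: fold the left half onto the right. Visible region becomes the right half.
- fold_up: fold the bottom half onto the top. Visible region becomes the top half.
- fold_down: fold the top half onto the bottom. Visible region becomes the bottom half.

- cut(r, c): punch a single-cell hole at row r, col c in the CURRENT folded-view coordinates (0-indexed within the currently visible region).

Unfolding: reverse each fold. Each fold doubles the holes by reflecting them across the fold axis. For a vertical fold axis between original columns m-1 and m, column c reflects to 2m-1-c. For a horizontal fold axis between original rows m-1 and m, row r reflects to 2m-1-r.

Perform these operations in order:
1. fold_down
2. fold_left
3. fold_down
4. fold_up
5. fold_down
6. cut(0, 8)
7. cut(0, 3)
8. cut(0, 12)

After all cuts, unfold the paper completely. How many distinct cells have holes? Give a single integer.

Op 1 fold_down: fold axis h@8; visible region now rows[8,16) x cols[0,32) = 8x32
Op 2 fold_left: fold axis v@16; visible region now rows[8,16) x cols[0,16) = 8x16
Op 3 fold_down: fold axis h@12; visible region now rows[12,16) x cols[0,16) = 4x16
Op 4 fold_up: fold axis h@14; visible region now rows[12,14) x cols[0,16) = 2x16
Op 5 fold_down: fold axis h@13; visible region now rows[13,14) x cols[0,16) = 1x16
Op 6 cut(0, 8): punch at orig (13,8); cuts so far [(13, 8)]; region rows[13,14) x cols[0,16) = 1x16
Op 7 cut(0, 3): punch at orig (13,3); cuts so far [(13, 3), (13, 8)]; region rows[13,14) x cols[0,16) = 1x16
Op 8 cut(0, 12): punch at orig (13,12); cuts so far [(13, 3), (13, 8), (13, 12)]; region rows[13,14) x cols[0,16) = 1x16
Unfold 1 (reflect across h@13): 6 holes -> [(12, 3), (12, 8), (12, 12), (13, 3), (13, 8), (13, 12)]
Unfold 2 (reflect across h@14): 12 holes -> [(12, 3), (12, 8), (12, 12), (13, 3), (13, 8), (13, 12), (14, 3), (14, 8), (14, 12), (15, 3), (15, 8), (15, 12)]
Unfold 3 (reflect across h@12): 24 holes -> [(8, 3), (8, 8), (8, 12), (9, 3), (9, 8), (9, 12), (10, 3), (10, 8), (10, 12), (11, 3), (11, 8), (11, 12), (12, 3), (12, 8), (12, 12), (13, 3), (13, 8), (13, 12), (14, 3), (14, 8), (14, 12), (15, 3), (15, 8), (15, 12)]
Unfold 4 (reflect across v@16): 48 holes -> [(8, 3), (8, 8), (8, 12), (8, 19), (8, 23), (8, 28), (9, 3), (9, 8), (9, 12), (9, 19), (9, 23), (9, 28), (10, 3), (10, 8), (10, 12), (10, 19), (10, 23), (10, 28), (11, 3), (11, 8), (11, 12), (11, 19), (11, 23), (11, 28), (12, 3), (12, 8), (12, 12), (12, 19), (12, 23), (12, 28), (13, 3), (13, 8), (13, 12), (13, 19), (13, 23), (13, 28), (14, 3), (14, 8), (14, 12), (14, 19), (14, 23), (14, 28), (15, 3), (15, 8), (15, 12), (15, 19), (15, 23), (15, 28)]
Unfold 5 (reflect across h@8): 96 holes -> [(0, 3), (0, 8), (0, 12), (0, 19), (0, 23), (0, 28), (1, 3), (1, 8), (1, 12), (1, 19), (1, 23), (1, 28), (2, 3), (2, 8), (2, 12), (2, 19), (2, 23), (2, 28), (3, 3), (3, 8), (3, 12), (3, 19), (3, 23), (3, 28), (4, 3), (4, 8), (4, 12), (4, 19), (4, 23), (4, 28), (5, 3), (5, 8), (5, 12), (5, 19), (5, 23), (5, 28), (6, 3), (6, 8), (6, 12), (6, 19), (6, 23), (6, 28), (7, 3), (7, 8), (7, 12), (7, 19), (7, 23), (7, 28), (8, 3), (8, 8), (8, 12), (8, 19), (8, 23), (8, 28), (9, 3), (9, 8), (9, 12), (9, 19), (9, 23), (9, 28), (10, 3), (10, 8), (10, 12), (10, 19), (10, 23), (10, 28), (11, 3), (11, 8), (11, 12), (11, 19), (11, 23), (11, 28), (12, 3), (12, 8), (12, 12), (12, 19), (12, 23), (12, 28), (13, 3), (13, 8), (13, 12), (13, 19), (13, 23), (13, 28), (14, 3), (14, 8), (14, 12), (14, 19), (14, 23), (14, 28), (15, 3), (15, 8), (15, 12), (15, 19), (15, 23), (15, 28)]

Answer: 96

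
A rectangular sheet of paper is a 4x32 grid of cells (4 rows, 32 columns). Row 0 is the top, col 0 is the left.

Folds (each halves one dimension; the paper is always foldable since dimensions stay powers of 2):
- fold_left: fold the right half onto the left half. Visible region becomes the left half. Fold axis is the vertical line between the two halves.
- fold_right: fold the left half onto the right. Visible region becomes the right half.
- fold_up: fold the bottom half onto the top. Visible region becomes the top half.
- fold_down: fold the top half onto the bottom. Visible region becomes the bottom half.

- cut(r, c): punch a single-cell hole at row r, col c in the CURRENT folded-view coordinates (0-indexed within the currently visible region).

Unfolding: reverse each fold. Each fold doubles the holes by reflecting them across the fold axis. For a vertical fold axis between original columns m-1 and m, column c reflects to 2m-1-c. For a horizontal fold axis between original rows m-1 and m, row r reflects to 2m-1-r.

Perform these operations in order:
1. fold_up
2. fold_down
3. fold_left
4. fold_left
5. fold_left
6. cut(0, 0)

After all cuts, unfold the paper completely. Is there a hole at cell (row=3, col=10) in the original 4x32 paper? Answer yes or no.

Answer: no

Derivation:
Op 1 fold_up: fold axis h@2; visible region now rows[0,2) x cols[0,32) = 2x32
Op 2 fold_down: fold axis h@1; visible region now rows[1,2) x cols[0,32) = 1x32
Op 3 fold_left: fold axis v@16; visible region now rows[1,2) x cols[0,16) = 1x16
Op 4 fold_left: fold axis v@8; visible region now rows[1,2) x cols[0,8) = 1x8
Op 5 fold_left: fold axis v@4; visible region now rows[1,2) x cols[0,4) = 1x4
Op 6 cut(0, 0): punch at orig (1,0); cuts so far [(1, 0)]; region rows[1,2) x cols[0,4) = 1x4
Unfold 1 (reflect across v@4): 2 holes -> [(1, 0), (1, 7)]
Unfold 2 (reflect across v@8): 4 holes -> [(1, 0), (1, 7), (1, 8), (1, 15)]
Unfold 3 (reflect across v@16): 8 holes -> [(1, 0), (1, 7), (1, 8), (1, 15), (1, 16), (1, 23), (1, 24), (1, 31)]
Unfold 4 (reflect across h@1): 16 holes -> [(0, 0), (0, 7), (0, 8), (0, 15), (0, 16), (0, 23), (0, 24), (0, 31), (1, 0), (1, 7), (1, 8), (1, 15), (1, 16), (1, 23), (1, 24), (1, 31)]
Unfold 5 (reflect across h@2): 32 holes -> [(0, 0), (0, 7), (0, 8), (0, 15), (0, 16), (0, 23), (0, 24), (0, 31), (1, 0), (1, 7), (1, 8), (1, 15), (1, 16), (1, 23), (1, 24), (1, 31), (2, 0), (2, 7), (2, 8), (2, 15), (2, 16), (2, 23), (2, 24), (2, 31), (3, 0), (3, 7), (3, 8), (3, 15), (3, 16), (3, 23), (3, 24), (3, 31)]
Holes: [(0, 0), (0, 7), (0, 8), (0, 15), (0, 16), (0, 23), (0, 24), (0, 31), (1, 0), (1, 7), (1, 8), (1, 15), (1, 16), (1, 23), (1, 24), (1, 31), (2, 0), (2, 7), (2, 8), (2, 15), (2, 16), (2, 23), (2, 24), (2, 31), (3, 0), (3, 7), (3, 8), (3, 15), (3, 16), (3, 23), (3, 24), (3, 31)]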